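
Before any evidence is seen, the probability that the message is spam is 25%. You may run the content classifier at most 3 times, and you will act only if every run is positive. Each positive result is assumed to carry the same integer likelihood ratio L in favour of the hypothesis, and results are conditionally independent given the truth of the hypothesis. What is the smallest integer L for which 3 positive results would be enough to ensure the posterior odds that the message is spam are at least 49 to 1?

Prior odds = 0.25/0.75 = 1/3.
Target odds = 49.
Need L³ ≥ 49 ÷ (1/3) = 147.
5³ = 125 < 147 ≤ 216 = 6³, so L = 6.

6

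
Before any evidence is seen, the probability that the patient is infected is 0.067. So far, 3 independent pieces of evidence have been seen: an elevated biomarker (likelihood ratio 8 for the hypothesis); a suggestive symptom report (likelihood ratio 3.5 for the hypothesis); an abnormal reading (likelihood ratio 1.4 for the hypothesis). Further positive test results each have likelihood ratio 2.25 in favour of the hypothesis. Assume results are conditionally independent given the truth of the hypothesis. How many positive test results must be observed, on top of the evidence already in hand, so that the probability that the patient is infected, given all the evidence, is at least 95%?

3

Prior odds = 0.067/0.933 = 67/933.
Combined Bayes factor of the evidence already in hand = 8 × 3.5 × 1.4 = 39.2.
Odds after that evidence = (67/933) × 39.2 = 13132/4665.
Target odds = 0.95/0.05 = 19.
Need 2.25ⁿ ≥ 19 ÷ (13132/4665) = 88635/13132.
2.25² = 5.0625 falls short of 88635/13132 but 2.25³ = 11.390625 reaches it, so n = 3.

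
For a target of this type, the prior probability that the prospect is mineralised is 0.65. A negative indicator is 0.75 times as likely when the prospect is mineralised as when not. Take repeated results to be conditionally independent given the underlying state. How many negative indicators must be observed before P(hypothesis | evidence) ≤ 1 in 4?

6

Prior odds: 0.65 ÷ 0.35 = 13/7.
Likelihood ratio per negative indicator = 0.75.
Target odds: 0.25 ÷ 0.75 = 1/3.
Require 0.75ⁿ ≤ 1/3 ÷ (13/7) = 7/39.
0.75⁵ = 243/1024 is still above 7/39 but 0.75⁶ = 729/4096 is at or below it, so n = 6.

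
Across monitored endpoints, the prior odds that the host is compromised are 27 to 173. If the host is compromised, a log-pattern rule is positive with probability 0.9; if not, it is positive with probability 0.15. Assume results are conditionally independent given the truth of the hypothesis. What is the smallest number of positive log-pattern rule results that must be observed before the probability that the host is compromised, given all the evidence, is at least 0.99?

Prior odds = 27/173.
Likelihood ratio of a positive = 0.9/0.15 = 6.
Target odds: 0.99 ÷ 0.01 = 99.
Require 6ⁿ ≥ 99 ÷ (27/173) = 1903/3.
6³ = 216 falls short of 1903/3 but 6⁴ = 1296 reaches it, so n = 4.

4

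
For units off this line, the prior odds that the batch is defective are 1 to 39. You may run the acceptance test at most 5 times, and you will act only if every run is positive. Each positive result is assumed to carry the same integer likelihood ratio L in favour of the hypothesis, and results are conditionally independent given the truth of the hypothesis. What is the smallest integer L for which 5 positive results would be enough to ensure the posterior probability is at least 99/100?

Prior odds = 1/39.
Target odds = 0.99/0.01 = 99.
Need L⁵ ≥ 99 ÷ (1/39) = 3861.
5⁵ = 3125 < 3861 ≤ 7776 = 6⁵, so L = 6.

6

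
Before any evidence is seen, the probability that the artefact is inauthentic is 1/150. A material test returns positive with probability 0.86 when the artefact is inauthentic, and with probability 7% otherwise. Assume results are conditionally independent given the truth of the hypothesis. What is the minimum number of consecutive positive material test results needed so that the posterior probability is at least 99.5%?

Prior odds: (1/150) ÷ (149/150) = 1/149.
Likelihood ratio of a positive result = 0.86/0.07 = 86/7.
Target posterior odds = 0.995/0.005 = 199.
Require (86/7)ⁿ ≥ 199 ÷ (1/149) = 29651.
(86/7)⁴ = 54700816/2401 falls short of 29651 but (86/7)⁵ ≈279899 reaches it, so n = 5.

5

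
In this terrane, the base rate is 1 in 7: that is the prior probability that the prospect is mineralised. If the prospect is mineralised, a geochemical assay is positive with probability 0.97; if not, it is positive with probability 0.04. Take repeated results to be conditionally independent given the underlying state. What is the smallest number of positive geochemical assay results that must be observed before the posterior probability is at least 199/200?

3

Prior odds: (1/7) ÷ (6/7) = 1/6.
Likelihood ratio of a positive = 0.97/0.04 = 24.25.
Target posterior odds = 0.995/0.005 = 199.
Require 24.25ⁿ ≥ 199 ÷ (1/6) = 1194.
24.25² = 588.0625 falls short of 1194 but 24.25³ = 912673/64 reaches it, so n = 3.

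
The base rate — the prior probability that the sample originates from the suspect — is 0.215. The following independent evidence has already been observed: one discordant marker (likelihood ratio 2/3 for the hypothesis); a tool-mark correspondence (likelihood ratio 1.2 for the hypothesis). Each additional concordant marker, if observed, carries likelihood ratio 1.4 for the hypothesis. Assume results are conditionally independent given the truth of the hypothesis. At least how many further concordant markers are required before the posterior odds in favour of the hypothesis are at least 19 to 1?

14

Prior odds = 0.215/0.785 = 43/157.
Combined Bayes factor of the evidence already in hand = (2/3) × 1.2 = 0.8.
Odds after that evidence = (43/157) × 0.8 = 172/785.
Target odds = 19.
Need 1.4ⁿ ≥ 19 ÷ (172/785) = 14915/172.
1.4¹³ ≈79.3715 falls short of 14915/172 but 1.4¹⁴ ≈111.12 reaches it, so n = 14.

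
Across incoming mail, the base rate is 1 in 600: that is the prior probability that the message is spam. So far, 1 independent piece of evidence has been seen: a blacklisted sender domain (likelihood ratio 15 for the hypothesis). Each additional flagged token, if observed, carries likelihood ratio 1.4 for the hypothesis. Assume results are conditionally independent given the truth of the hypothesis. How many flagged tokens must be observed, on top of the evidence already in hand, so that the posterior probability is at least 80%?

16

Prior odds = (1/600)/(599/600) = 1/599.
Bayes factor of the evidence already in hand = 15.
Odds after that evidence = (1/599) × 15 = 15/599.
Target odds = 0.8/0.2 = 4.
Need 1.4ⁿ ≥ 4 ÷ (15/599) = 2396/15.
1.4¹⁵ ≈155.568 falls short of 2396/15 but 1.4¹⁶ ≈217.795 reaches it, so n = 16.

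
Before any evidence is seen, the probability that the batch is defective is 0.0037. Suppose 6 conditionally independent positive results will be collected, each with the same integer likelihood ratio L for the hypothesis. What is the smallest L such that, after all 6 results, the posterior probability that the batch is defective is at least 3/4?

Prior odds = 0.0037/0.9963 = 37/9963.
Target odds = 0.75/0.25 = 3.
Need L⁶ ≥ 3 ÷ (37/9963) = 29889/37.
3⁶ = 729 < 29889/37 ≤ 4096 = 4⁶, so L = 4.

4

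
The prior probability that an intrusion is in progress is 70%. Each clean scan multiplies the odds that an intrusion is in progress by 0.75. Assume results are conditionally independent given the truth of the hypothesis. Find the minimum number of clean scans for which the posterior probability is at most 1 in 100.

19

Prior odds: 0.7 ÷ 0.3 = 7/3.
Likelihood ratio per clean scan = 0.75.
Target odds: 0.01 ÷ 0.99 = 1/99.
Require 0.75ⁿ ≤ 1/99 ÷ (7/3) = 1/231.
0.75¹⁸ ≈0.00563771 is still above 1/231 but 0.75¹⁹ ≈0.00422828 is at or below it, so n = 19.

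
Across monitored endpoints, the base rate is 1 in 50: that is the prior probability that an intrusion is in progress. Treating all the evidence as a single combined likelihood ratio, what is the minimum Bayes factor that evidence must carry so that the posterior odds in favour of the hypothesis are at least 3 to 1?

147

Prior odds = 0.02/0.98 = 1/49.
Target odds = 3.
Required Bayes factor = 3 ÷ (1/49) = 147.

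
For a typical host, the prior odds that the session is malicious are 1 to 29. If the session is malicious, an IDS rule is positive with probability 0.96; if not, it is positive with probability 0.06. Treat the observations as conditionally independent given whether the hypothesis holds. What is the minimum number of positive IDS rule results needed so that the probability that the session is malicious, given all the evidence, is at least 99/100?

Prior odds = 1/29.
Likelihood ratio of a positive = 0.96/0.06 = 16.
Target posterior odds = 0.99/0.01 = 99.
Require 16ⁿ ≥ 99 ÷ (1/29) = 2871.
16² = 256 falls short of 2871 but 16³ = 4096 reaches it, so n = 3.

3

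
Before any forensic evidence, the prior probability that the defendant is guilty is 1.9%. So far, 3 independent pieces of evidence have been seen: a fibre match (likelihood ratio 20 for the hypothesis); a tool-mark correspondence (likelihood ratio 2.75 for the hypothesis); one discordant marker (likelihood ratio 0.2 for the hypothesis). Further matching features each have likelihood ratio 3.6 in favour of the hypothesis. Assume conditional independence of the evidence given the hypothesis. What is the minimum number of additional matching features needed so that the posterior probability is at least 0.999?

7

Prior odds = 0.019/0.981 = 19/981.
Combined Bayes factor of the evidence already in hand = 20 × 2.75 × 0.2 = 11.
Odds after that evidence = (19/981) × 11 = 209/981.
Target odds = 0.999/0.001 = 999.
Need 3.6ⁿ ≥ 999 ÷ (209/981) = 980019/209.
3.6⁶ = 34012224/15625 falls short of 980019/209 but 3.6⁷ = 612220032/78125 reaches it, so n = 7.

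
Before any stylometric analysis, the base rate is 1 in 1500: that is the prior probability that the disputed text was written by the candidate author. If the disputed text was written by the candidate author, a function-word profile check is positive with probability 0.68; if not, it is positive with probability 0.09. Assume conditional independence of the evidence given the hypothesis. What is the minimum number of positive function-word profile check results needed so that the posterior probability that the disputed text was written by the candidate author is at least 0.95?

6

Prior odds = (1/1500)/(1499/1500) = 1/1499.
Likelihood ratio of a positive = 0.68/0.09 = 68/9.
Target odds: 0.95 ÷ 0.05 = 19.
Require (68/9)ⁿ ≥ 19 ÷ (1/1499) = 28481.
(68/9)⁵ ≈24622.5 falls short of 28481 but (68/9)⁶ ≈186037 reaches it, so n = 6.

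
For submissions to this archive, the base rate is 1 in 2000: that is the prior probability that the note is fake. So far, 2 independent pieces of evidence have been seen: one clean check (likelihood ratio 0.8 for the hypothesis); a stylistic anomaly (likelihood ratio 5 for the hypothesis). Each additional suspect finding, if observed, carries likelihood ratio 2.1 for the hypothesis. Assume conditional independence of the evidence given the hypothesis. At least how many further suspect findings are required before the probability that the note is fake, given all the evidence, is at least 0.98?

Prior odds = 0.0005/0.9995 = 1/1999.
Combined Bayes factor of the evidence already in hand = 0.8 × 5 = 4.
Odds after that evidence = (1/1999) × 4 = 4/1999.
Target odds = 0.98/0.02 = 49.
Need 2.1ⁿ ≥ 49 ÷ (4/1999) = 24487.75.
2.1¹³ ≈15447.2 falls short of 24487.75 but 2.1¹⁴ ≈32439.2 reaches it, so n = 14.

14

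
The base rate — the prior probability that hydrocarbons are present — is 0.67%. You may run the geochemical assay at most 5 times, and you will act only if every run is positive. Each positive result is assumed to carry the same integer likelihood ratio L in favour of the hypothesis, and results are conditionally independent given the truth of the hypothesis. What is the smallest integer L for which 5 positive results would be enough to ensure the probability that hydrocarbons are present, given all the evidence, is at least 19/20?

Prior odds = 0.0067/0.9933 = 67/9933.
Target odds = 0.95/0.05 = 19.
Need L⁵ ≥ 19 ÷ (67/9933) = 188727/67.
4⁵ = 1024 < 188727/67 ≤ 3125 = 5⁵, so L = 5.

5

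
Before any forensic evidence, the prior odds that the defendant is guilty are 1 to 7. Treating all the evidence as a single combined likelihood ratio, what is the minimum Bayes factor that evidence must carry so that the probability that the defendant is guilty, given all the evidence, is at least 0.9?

Prior odds = 1/7.
Target odds = 0.9/0.1 = 9.
Required Bayes factor = 9 ÷ (1/7) = 63.

63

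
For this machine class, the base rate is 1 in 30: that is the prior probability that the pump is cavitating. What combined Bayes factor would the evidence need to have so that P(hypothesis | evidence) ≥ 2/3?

58

Prior odds = (1/30)/(29/30) = 1/29.
Target odds = (2/3)/(1/3) = 2.
Required Bayes factor = 2 ÷ (1/29) = 58.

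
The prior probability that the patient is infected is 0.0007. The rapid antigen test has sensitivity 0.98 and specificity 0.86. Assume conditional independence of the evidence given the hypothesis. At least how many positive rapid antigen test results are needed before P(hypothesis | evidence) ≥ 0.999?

Prior odds = 0.0007/0.9993 = 7/9993.
False-positive rate = 1 − 0.86 = 0.14; likelihood ratio of a positive = 0.98/0.14 = 7.
Target odds: 0.999 ÷ 0.001 = 999.
Need (7/9993) × 7ⁿ ≥ 999, i.e. 7ⁿ ≥ 9983007/7.
7⁷ = 823543 falls short of 9983007/7 but 7⁸ = 5764801 reaches it, so n = 8.

8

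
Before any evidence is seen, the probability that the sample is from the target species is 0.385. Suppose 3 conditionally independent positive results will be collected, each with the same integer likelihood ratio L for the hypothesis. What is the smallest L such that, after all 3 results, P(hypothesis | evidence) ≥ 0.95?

4

Prior odds = 0.385/0.615 = 77/123.
Target odds = 0.95/0.05 = 19.
Need L³ ≥ 19 ÷ (77/123) = 2337/77.
3³ = 27 < 2337/77 ≤ 64 = 4³, so L = 4.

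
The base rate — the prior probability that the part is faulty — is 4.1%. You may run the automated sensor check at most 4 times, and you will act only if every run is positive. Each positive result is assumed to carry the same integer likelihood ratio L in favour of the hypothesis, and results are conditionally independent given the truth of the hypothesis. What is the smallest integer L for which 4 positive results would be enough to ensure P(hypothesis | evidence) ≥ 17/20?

4

Prior odds = 0.041/0.959 = 41/959.
Target odds = 0.85/0.15 = 17/3.
Need L⁴ ≥ 17/3 ÷ (41/959) = 16303/123.
3⁴ = 81 < 16303/123 ≤ 256 = 4⁴, so L = 4.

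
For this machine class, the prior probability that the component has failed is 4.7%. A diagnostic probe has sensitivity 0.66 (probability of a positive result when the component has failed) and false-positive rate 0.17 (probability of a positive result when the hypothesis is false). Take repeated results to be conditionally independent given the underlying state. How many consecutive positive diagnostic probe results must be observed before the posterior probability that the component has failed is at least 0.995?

7

Prior odds = 0.047/0.953 = 47/953.
Likelihood ratio of a positive result = 0.66/0.17 = 66/17.
Target odds: 0.995 ÷ 0.005 = 199.
Require (66/17)ⁿ ≥ 199 ÷ (47/953) = 189647/47.
(66/17)⁶ ≈3424.29 falls short of 189647/47 but (66/17)⁷ ≈13294.3 reaches it, so n = 7.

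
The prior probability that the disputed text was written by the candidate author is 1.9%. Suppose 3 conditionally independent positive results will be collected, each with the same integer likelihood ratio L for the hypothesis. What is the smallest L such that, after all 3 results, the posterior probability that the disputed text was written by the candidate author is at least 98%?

14

Prior odds = 0.019/0.981 = 19/981.
Target odds = 0.98/0.02 = 49.
Need L³ ≥ 49 ÷ (19/981) = 48069/19.
13³ = 2197 < 48069/19 ≤ 2744 = 14³, so L = 14.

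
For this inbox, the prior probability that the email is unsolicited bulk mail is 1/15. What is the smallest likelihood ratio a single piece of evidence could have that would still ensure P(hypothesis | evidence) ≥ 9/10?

126

Prior odds = (1/15)/(14/15) = 1/14.
Target odds = 0.9/0.1 = 9.
Required Bayes factor = 9 ÷ (1/14) = 126.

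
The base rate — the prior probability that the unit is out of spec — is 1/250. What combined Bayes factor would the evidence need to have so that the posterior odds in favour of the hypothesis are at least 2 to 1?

Prior odds = 0.004/0.996 = 1/249.
Target odds = 2.
Required Bayes factor = 2 ÷ (1/249) = 498.

498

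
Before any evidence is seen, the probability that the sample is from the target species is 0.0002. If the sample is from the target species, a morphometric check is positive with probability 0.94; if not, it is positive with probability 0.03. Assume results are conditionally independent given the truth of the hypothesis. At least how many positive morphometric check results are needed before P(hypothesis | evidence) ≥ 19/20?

Prior odds: 0.0002 ÷ 0.9998 = 1/4999.
Likelihood ratio of a positive = 0.94/0.03 = 94/3.
Target odds: 0.95 ÷ 0.05 = 19.
Need (1/4999) × (94/3)ⁿ ≥ 19, i.e. (94/3)ⁿ ≥ 94981.
(94/3)³ = 830584/27 falls short of 94981 but (94/3)⁴ = 78074896/81 reaches it, so n = 4.

4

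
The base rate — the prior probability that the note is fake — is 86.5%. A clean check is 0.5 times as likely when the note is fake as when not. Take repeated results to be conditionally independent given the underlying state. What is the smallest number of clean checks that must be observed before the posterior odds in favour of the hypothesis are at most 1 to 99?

Prior odds = 0.865/0.135 = 173/27.
Likelihood ratio per clean check = 0.5.
Target odds = 1/99.
Need (173/27) × 0.5ⁿ ≤ 1/99, i.e. 0.5ⁿ ≤ 3/1903.
0.5⁹ = 0.001953125 is still above 3/1903 but 0.5¹⁰ = 1/1024 is at or below it, so n = 10.

10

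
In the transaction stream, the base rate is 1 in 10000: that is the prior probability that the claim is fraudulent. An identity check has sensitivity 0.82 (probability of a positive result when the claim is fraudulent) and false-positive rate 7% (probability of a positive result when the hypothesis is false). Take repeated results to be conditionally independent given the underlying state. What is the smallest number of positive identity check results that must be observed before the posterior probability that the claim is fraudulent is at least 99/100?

6

Prior odds: 0.0001 ÷ 0.9999 = 1/9999.
Likelihood ratio of a positive result = 0.82/0.07 = 82/7.
Target odds: 0.99 ÷ 0.01 = 99.
Need (1/9999) × (82/7)ⁿ ≥ 99, i.e. (82/7)ⁿ ≥ 989901.
(82/7)⁵ ≈220587 falls short of 989901 but (82/7)⁶ ≈2.58401e+06 reaches it, so n = 6.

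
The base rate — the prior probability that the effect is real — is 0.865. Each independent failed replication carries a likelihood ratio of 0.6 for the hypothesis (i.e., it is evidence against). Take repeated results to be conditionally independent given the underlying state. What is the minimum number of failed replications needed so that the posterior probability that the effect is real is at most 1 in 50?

12

Prior odds = 0.865/0.135 = 173/27.
Likelihood ratio per failed replication = 0.6.
Target odds: 0.02 ÷ 0.98 = 1/49.
Need (173/27) × 0.6ⁿ ≤ 1/49, i.e. 0.6ⁿ ≤ 27/8477.
0.6¹¹ = 177147/48828125 is still above 27/8477 but 0.6¹² = 531441/244140625 is at or below it, so n = 12.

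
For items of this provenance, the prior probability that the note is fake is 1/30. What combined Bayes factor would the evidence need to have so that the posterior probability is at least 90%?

Prior odds = (1/30)/(29/30) = 1/29.
Target odds = 0.9/0.1 = 9.
Required Bayes factor = 9 ÷ (1/29) = 261.

261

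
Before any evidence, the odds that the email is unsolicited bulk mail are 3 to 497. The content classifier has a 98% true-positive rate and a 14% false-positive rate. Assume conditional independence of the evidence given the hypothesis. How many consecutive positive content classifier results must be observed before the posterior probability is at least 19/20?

Prior odds = 3/497.
Likelihood ratio of a positive result = 0.98/0.14 = 7.
Target odds: 0.95 ÷ 0.05 = 19.
Require 7ⁿ ≥ 19 ÷ (3/497) = 9443/3.
7⁴ = 2401 falls short of 9443/3 but 7⁵ = 16807 reaches it, so n = 5.

5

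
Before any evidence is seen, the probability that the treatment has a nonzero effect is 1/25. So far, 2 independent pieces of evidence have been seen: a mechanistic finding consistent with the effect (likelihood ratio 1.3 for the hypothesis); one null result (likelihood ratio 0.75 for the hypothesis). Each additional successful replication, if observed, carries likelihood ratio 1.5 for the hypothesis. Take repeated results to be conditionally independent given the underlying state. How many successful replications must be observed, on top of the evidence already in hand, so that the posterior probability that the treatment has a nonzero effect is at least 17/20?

Prior odds = 0.04/0.96 = 1/24.
Combined Bayes factor of the evidence already in hand = 1.3 × 0.75 = 0.975.
Odds after that evidence = (1/24) × 0.975 = 0.040625.
Target odds = 0.85/0.15 = 17/3.
Need 1.5ⁿ ≥ 17/3 ÷ 0.040625 = 5440/39.
1.5¹² = 531441/4096 falls short of 5440/39 but 1.5¹³ = 1594323/8192 reaches it, so n = 13.

13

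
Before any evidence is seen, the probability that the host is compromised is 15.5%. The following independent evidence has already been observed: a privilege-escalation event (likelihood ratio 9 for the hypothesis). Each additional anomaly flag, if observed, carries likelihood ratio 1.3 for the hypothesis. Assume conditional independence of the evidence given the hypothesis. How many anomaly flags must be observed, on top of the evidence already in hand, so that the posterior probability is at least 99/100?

16

Prior odds = 0.155/0.845 = 31/169.
Bayes factor of the evidence already in hand = 9.
Odds after that evidence = (31/169) × 9 = 279/169.
Target odds = 0.99/0.01 = 99.
Need 1.3ⁿ ≥ 99 ÷ (279/169) = 1859/31.
1.3¹⁵ ≈51.1859 falls short of 1859/31 but 1.3¹⁶ ≈66.5417 reaches it, so n = 16.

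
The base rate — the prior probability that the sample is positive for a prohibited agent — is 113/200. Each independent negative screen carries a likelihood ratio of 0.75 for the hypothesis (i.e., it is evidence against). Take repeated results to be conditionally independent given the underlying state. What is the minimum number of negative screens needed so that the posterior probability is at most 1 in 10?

Prior odds = 0.565/0.435 = 113/87.
Likelihood ratio per negative screen = 0.75.
Target posterior odds = 0.1/0.9 = 1/9.
Need (113/87) × 0.75ⁿ ≤ 1/9, i.e. 0.75ⁿ ≤ 29/339.
0.75⁸ = 6561/65536 is still above 29/339 but 0.75⁹ = 19683/262144 is at or below it, so n = 9.

9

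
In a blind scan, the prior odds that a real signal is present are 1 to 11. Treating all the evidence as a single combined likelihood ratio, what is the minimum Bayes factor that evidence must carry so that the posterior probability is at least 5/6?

Prior odds = 1/11.
Target odds = (5/6)/(1/6) = 5.
Required Bayes factor = 5 ÷ (1/11) = 55.

55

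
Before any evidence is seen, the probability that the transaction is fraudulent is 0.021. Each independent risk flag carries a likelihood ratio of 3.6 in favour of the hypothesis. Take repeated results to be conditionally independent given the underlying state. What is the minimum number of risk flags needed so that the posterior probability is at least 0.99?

Prior odds = 0.021/0.979 = 21/979.
Likelihood ratio per risk flag = 3.6.
Target posterior odds = 0.99/0.01 = 99.
Need (21/979) × 3.6ⁿ ≥ 99, i.e. 3.6ⁿ ≥ 32307/7.
3.6⁶ = 34012224/15625 falls short of 32307/7 but 3.6⁷ = 612220032/78125 reaches it, so n = 7.

7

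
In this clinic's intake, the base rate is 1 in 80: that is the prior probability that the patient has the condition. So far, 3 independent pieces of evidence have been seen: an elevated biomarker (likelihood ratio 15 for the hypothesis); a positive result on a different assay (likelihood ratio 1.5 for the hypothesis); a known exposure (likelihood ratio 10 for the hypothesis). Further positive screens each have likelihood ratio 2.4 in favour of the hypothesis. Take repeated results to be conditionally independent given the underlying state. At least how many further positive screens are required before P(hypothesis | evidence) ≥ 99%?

Prior odds = 0.0125/0.9875 = 1/79.
Combined Bayes factor of the evidence already in hand = 15 × 1.5 × 10 = 225.
Odds after that evidence = (1/79) × 225 = 225/79.
Target odds = 0.99/0.01 = 99.
Need 2.4ⁿ ≥ 99 ÷ (225/79) = 34.76.
2.4⁴ = 33.1776 falls short of 34.76 but 2.4⁵ = 79.62624 reaches it, so n = 5.

5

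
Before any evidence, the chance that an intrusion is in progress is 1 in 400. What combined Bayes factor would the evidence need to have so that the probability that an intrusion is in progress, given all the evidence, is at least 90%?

Prior odds = 0.0025/0.9975 = 1/399.
Target odds = 0.9/0.1 = 9.
Required Bayes factor = 9 ÷ (1/399) = 3591.

3591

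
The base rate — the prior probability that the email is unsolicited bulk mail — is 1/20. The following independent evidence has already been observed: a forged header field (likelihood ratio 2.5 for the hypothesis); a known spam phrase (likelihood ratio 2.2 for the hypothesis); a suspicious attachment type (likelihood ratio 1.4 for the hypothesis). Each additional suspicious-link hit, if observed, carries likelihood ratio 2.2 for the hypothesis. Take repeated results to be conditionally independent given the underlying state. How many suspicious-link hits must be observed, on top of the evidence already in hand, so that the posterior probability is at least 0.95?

Prior odds = 0.05/0.95 = 1/19.
Combined Bayes factor of the evidence already in hand = 2.5 × 2.2 × 1.4 = 7.7.
Odds after that evidence = (1/19) × 7.7 = 77/190.
Target odds = 0.95/0.05 = 19.
Need 2.2ⁿ ≥ 19 ÷ (77/190) = 3610/77.
2.2⁴ = 23.4256 falls short of 3610/77 but 2.2⁵ = 51.53632 reaches it, so n = 5.

5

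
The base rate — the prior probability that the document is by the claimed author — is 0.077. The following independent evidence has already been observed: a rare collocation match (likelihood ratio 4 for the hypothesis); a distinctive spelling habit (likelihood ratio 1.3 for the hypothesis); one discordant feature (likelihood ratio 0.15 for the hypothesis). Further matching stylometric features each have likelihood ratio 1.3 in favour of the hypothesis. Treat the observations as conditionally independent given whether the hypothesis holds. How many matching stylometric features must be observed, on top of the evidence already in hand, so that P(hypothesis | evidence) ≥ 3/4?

15

Prior odds = 0.077/0.923 = 77/923.
Combined Bayes factor of the evidence already in hand = 4 × 1.3 × 0.15 = 0.78.
Odds after that evidence = (77/923) × 0.78 = 231/3550.
Target odds = 0.75/0.25 = 3.
Need 1.3ⁿ ≥ 3 ÷ (231/3550) = 3550/77.
1.3¹⁴ ≈39.3738 falls short of 3550/77 but 1.3¹⁵ ≈51.1859 reaches it, so n = 15.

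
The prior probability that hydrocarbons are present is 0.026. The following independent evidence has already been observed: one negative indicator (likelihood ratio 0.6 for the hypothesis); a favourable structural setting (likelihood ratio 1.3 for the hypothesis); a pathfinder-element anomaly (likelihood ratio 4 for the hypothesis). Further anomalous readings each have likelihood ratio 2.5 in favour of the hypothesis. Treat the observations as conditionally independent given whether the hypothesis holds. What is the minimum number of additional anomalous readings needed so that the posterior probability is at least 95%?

6

Prior odds = 0.026/0.974 = 13/487.
Combined Bayes factor of the evidence already in hand = 0.6 × 1.3 × 4 = 3.12.
Odds after that evidence = (13/487) × 3.12 = 1014/12175.
Target odds = 0.95/0.05 = 19.
Need 2.5ⁿ ≥ 19 ÷ (1014/12175) = 231325/1014.
2.5⁵ = 97.65625 falls short of 231325/1014 but 2.5⁶ = 244.140625 reaches it, so n = 6.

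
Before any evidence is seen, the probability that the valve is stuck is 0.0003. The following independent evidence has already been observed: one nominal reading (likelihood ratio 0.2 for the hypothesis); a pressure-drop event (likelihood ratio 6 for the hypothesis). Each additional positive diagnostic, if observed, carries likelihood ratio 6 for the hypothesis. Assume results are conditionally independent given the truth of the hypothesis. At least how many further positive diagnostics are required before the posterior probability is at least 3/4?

Prior odds = 0.0003/0.9997 = 3/9997.
Combined Bayes factor of the evidence already in hand = 0.2 × 6 = 1.2.
Odds after that evidence = (3/9997) × 1.2 = 18/49985.
Target odds = 0.75/0.25 = 3.
Need 6ⁿ ≥ 3 ÷ (18/49985) = 49985/6.
6⁵ = 7776 falls short of 49985/6 but 6⁶ = 46656 reaches it, so n = 6.

6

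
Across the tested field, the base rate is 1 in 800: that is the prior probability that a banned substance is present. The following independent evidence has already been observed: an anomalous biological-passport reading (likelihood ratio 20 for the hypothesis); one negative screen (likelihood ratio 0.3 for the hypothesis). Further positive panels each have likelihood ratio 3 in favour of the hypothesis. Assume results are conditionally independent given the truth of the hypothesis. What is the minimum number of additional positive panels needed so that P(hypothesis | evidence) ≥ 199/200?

10

Prior odds = 0.00125/0.99875 = 1/799.
Combined Bayes factor of the evidence already in hand = 20 × 0.3 = 6.
Odds after that evidence = (1/799) × 6 = 6/799.
Target odds = 0.995/0.005 = 199.
Need 3ⁿ ≥ 199 ÷ (6/799) = 159001/6.
3⁹ = 19683 falls short of 159001/6 but 3¹⁰ = 59049 reaches it, so n = 10.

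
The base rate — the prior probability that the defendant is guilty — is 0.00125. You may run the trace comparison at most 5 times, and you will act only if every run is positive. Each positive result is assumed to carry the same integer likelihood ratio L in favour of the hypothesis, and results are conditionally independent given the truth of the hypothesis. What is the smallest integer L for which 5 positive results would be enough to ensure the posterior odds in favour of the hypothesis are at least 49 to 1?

Prior odds = 0.00125/0.99875 = 1/799.
Target odds = 49.
Need L⁵ ≥ 49 ÷ (1/799) = 39151.
8⁵ = 32768 < 39151 ≤ 59049 = 9⁵, so L = 9.

9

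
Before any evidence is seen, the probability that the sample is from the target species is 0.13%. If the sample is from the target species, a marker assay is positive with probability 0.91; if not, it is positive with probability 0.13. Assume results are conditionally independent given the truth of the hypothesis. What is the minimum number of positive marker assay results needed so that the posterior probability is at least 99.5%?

Prior odds: 0.0013 ÷ 0.9987 = 13/9987.
Likelihood ratio of a positive = 0.91/0.13 = 7.
Target posterior odds = 0.995/0.005 = 199.
Require 7ⁿ ≥ 199 ÷ (13/9987) = 1987413/13.
7⁶ = 117649 falls short of 1987413/13 but 7⁷ = 823543 reaches it, so n = 7.

7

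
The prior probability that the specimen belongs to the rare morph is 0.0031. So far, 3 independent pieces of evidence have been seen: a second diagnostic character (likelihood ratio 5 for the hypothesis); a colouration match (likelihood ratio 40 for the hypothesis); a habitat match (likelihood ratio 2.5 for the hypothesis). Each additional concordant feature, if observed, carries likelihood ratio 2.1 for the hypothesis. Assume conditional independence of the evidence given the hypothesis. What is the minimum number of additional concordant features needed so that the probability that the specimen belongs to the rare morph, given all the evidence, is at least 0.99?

6

Prior odds = 0.0031/0.9969 = 31/9969.
Combined Bayes factor of the evidence already in hand = 5 × 40 × 2.5 = 500.
Odds after that evidence = (31/9969) × 500 = 15500/9969.
Target odds = 0.99/0.01 = 99.
Need 2.1ⁿ ≥ 99 ÷ (15500/9969) = 986931/15500.
2.1⁵ = 4084101/100000 falls short of 986931/15500 but 2.1⁶ = 85766121/1000000 reaches it, so n = 6.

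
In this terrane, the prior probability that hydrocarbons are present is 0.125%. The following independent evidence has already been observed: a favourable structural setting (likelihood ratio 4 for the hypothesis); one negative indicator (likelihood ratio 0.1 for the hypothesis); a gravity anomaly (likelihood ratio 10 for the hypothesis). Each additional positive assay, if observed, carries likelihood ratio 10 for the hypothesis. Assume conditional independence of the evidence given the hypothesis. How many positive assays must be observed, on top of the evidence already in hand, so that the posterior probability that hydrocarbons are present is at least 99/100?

Prior odds = 0.00125/0.99875 = 1/799.
Combined Bayes factor of the evidence already in hand = 4 × 0.1 × 10 = 4.
Odds after that evidence = (1/799) × 4 = 4/799.
Target odds = 0.99/0.01 = 99.
Need 10ⁿ ≥ 99 ÷ (4/799) = 19775.25.
10⁴ = 10000 falls short of 19775.25 but 10⁵ = 100000 reaches it, so n = 5.

5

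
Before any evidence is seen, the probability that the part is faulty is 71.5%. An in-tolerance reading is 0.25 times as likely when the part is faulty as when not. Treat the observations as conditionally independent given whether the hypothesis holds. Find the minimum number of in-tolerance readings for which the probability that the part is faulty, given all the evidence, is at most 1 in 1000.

6

Prior odds: 0.715 ÷ 0.285 = 143/57.
Likelihood ratio per in-tolerance reading = 0.25.
Target posterior odds = 0.001/0.999 = 1/999.
Require 0.25ⁿ ≤ 1/999 ÷ (143/57) = 19/47619.
0.25⁵ = 1/1024 is still above 19/47619 but 0.25⁶ = 1/4096 is at or below it, so n = 6.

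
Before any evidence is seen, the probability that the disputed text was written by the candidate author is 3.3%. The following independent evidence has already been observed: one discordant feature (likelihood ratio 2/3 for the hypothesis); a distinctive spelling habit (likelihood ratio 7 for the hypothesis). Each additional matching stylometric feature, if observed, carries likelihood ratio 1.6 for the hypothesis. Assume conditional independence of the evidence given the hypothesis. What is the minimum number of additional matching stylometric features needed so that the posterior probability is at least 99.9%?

Prior odds = 0.033/0.967 = 33/967.
Combined Bayes factor of the evidence already in hand = (2/3) × 7 = 14/3.
Odds after that evidence = (33/967) × 14/3 = 154/967.
Target odds = 0.999/0.001 = 999.
Need 1.6ⁿ ≥ 999 ÷ (154/967) = 966033/154.
1.6¹⁸ ≈4722.37 falls short of 966033/154 but 1.6¹⁹ ≈7555.79 reaches it, so n = 19.

19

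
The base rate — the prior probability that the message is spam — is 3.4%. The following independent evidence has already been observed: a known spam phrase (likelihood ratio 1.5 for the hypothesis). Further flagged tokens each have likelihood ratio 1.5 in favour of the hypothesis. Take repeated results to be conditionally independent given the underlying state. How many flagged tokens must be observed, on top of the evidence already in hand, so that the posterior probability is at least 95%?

Prior odds = 0.034/0.966 = 17/483.
Bayes factor of the evidence already in hand = 1.5.
Odds after that evidence = (17/483) × 1.5 = 17/322.
Target odds = 0.95/0.05 = 19.
Need 1.5ⁿ ≥ 19 ÷ (17/322) = 6118/17.
1.5¹⁴ = 4782969/16384 falls short of 6118/17 but 1.5¹⁵ = 14348907/32768 reaches it, so n = 15.

15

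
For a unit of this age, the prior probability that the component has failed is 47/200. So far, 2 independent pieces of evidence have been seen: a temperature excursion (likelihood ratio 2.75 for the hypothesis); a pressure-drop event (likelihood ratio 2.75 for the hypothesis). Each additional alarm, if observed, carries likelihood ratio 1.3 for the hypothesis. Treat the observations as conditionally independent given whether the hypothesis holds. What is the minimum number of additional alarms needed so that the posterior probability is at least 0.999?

24

Prior odds = 0.235/0.765 = 47/153.
Combined Bayes factor of the evidence already in hand = 2.75 × 2.75 = 7.5625.
Odds after that evidence = (47/153) × 7.5625 = 5687/2448.
Target odds = 0.999/0.001 = 999.
Need 1.3ⁿ ≥ 999 ÷ (5687/2448) = 2445552/5687.
1.3²³ ≈417.539 falls short of 2445552/5687 but 1.3²⁴ ≈542.801 reaches it, so n = 24.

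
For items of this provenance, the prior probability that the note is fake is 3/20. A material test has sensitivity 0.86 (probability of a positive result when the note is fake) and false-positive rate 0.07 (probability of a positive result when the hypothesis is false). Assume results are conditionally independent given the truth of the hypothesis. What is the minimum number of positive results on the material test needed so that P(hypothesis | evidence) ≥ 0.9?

Prior odds: 0.15 ÷ 0.85 = 3/17.
Likelihood ratio of a positive result = 0.86/0.07 = 86/7.
Target posterior odds = 0.9/0.1 = 9.
Require (86/7)ⁿ ≥ 9 ÷ (3/17) = 51.
(86/7)¹ = 86/7 falls short of 51 but (86/7)² = 7396/49 reaches it, so n = 2.

2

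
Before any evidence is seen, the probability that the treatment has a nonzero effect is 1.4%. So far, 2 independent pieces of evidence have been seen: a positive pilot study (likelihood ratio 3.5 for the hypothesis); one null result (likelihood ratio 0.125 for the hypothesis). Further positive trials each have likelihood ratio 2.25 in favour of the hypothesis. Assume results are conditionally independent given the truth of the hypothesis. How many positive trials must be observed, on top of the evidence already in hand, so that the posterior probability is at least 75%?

8

Prior odds = 0.014/0.986 = 7/493.
Combined Bayes factor of the evidence already in hand = 3.5 × 0.125 = 0.4375.
Odds after that evidence = (7/493) × 0.4375 = 49/7888.
Target odds = 0.75/0.25 = 3.
Need 2.25ⁿ ≥ 3 ÷ (49/7888) = 23664/49.
2.25⁷ = 4782969/16384 falls short of 23664/49 but 2.25⁸ = 43046721/65536 reaches it, so n = 8.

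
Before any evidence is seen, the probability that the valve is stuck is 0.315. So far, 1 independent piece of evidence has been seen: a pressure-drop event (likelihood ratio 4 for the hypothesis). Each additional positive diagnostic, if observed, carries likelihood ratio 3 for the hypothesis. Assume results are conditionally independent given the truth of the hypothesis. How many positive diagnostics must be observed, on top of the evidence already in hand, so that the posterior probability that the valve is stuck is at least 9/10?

Prior odds = 0.315/0.685 = 63/137.
Bayes factor of the evidence already in hand = 4.
Odds after that evidence = (63/137) × 4 = 252/137.
Target odds = 0.9/0.1 = 9.
Need 3ⁿ ≥ 9 ÷ (252/137) = 137/28.
3¹ = 3 falls short of 137/28 but 3² = 9 reaches it, so n = 2.

2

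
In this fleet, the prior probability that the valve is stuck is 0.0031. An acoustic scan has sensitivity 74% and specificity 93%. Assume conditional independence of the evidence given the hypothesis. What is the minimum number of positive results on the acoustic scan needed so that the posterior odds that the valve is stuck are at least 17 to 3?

Prior odds = 0.0031/0.9969 = 31/9969.
False-positive rate = 1 − 0.93 = 0.07; likelihood ratio of a positive = 0.74/0.07 = 74/7.
Target odds = 17/3.
Need (31/9969) × (74/7)ⁿ ≥ 17/3, i.e. (74/7)ⁿ ≥ 56491/31.
(74/7)³ = 405224/343 falls short of 56491/31 but (74/7)⁴ = 29986576/2401 reaches it, so n = 4.

4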